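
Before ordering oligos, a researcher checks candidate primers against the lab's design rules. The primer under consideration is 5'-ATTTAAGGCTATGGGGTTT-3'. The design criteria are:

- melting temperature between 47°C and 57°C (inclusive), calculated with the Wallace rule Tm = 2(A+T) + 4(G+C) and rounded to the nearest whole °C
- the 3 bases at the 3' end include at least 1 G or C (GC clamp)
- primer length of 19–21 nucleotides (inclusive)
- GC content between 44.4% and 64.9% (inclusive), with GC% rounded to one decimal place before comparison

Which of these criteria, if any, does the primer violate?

Base counts: A=4, T=8, G=6, C=1 (length 19).
Tm: Tm = 2·12 + 4·7 = 52°C ✓
GC clamp: 3' end TTT has 0 G/C, need ≥1 ✗
length: length 19 ✓
GC content: GC 7/19 = 36.8%, outside 44.4–64.9% ✗

Fails: GC clamp, GC content.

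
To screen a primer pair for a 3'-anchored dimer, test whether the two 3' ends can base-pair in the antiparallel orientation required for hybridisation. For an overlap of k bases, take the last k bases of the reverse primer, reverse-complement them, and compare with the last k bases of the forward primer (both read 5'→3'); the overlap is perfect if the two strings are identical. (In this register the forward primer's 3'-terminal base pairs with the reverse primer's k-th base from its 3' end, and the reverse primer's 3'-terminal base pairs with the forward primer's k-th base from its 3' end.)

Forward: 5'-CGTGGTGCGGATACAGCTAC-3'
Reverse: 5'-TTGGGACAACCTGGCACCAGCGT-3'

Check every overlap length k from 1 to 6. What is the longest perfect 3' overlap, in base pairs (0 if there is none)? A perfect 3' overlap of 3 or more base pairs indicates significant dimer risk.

Last 6 bases (5'→3') — forward …AGCTAC, reverse …CAGCGT.
Reverse complement of the reverse primer's last 6 bases: ACGCTG; its first k bases are the reverse complement of the reverse primer's last k bases, so a perfect k-base overlap needs the forward primer's last k bases to equal them.
Comparing (forward last k vs required): k=1: C vs A ✗; k=2: AC vs AC ✓; k=3: TAC vs ACG ✗; k=4: CTAC vs ACGC ✗; k=5: GCTAC vs ACGCT ✗; k=6: AGCTAC vs ACGCTG ✗.
Only k = 2 is perfect, so the longest perfect 3' overlap is 2.

Longest perfect overlap: 2 complementary base pairs; below the dimer-risk threshold (threshold 3).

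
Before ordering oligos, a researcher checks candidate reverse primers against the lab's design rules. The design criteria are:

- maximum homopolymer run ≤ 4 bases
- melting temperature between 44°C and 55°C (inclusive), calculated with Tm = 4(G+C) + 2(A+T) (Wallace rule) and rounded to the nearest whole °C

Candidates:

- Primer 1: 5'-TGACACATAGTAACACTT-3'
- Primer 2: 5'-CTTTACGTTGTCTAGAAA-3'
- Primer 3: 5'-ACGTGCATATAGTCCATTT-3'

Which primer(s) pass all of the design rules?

Primer 1, Primer 2 and Primer 3.

Primer 1 (18 nt, A=7 T=5 G=2 C=4): longest run = 2 ✓; Tm = 2·12 + 4·6 = 48°C ✓ — passes.
Primer 2 (18 nt, A=5 T=7 G=3 C=3): longest run = 3 ✓; Tm = 2·12 + 4·6 = 48°C ✓ — passes.
Primer 3 (19 nt, A=5 T=7 G=3 C=4): longest run = 3 ✓; Tm = 2·12 + 4·7 = 52°C ✓ — passes.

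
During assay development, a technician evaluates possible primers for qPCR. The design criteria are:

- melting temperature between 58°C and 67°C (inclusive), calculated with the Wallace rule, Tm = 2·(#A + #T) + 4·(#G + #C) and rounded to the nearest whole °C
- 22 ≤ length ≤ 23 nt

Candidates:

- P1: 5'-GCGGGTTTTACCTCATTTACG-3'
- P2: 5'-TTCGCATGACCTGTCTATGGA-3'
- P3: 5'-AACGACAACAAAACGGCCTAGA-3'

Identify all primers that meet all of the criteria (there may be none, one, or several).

P1 (21 nt, A=3 T=8 G=5 C=5): Tm = 2·11 + 4·10 = 62°C ✓; length 21, outside 22–23 ✗ — fails.
P2 (21 nt, A=4 T=7 G=5 C=5): Tm = 2·11 + 4·10 = 62°C ✓; length 21, outside 22–23 ✗ — fails.
P3 (22 nt, A=11 T=1 G=4 C=6): Tm = 2·12 + 4·10 = 64°C ✓; length 22 ✓ — passes.

P3 only.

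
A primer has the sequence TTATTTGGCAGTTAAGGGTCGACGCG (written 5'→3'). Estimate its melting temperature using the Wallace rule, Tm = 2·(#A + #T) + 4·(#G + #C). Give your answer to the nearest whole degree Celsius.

78°C

Base counts: A=5, T=8, G=9, C=4 (length 26).
Tm = 2·(5+8) + 4·(9+4) = 2·13 + 4·13 = 26 + 52 = 78°C.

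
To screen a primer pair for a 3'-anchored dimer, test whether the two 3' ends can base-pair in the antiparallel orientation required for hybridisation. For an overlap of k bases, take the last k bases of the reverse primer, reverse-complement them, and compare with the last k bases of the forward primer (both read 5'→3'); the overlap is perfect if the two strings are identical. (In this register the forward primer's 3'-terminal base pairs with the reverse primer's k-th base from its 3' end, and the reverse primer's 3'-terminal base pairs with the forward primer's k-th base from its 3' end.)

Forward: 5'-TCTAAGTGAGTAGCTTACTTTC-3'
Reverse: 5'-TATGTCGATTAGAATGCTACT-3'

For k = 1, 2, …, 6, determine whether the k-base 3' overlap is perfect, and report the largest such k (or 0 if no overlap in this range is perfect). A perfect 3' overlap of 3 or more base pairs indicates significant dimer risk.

Last 6 bases (5'→3') — forward …ACTTTC, reverse …GCTACT.
Reverse complement of the reverse primer's last 6 bases: AGTAGC; its first k bases are the reverse complement of the reverse primer's last k bases, so a perfect k-base overlap needs the forward primer's last k bases to equal them.
Comparing (forward last k vs required): k=1: C vs A ✗; k=2: TC vs AG ✗; k=3: TTC vs AGT ✗; k=4: TTTC vs AGTA ✗; k=5: CTTTC vs AGTAG ✗; k=6: ACTTTC vs AGTAGC ✗.
No overlap length from 1 to 6 is perfect, so the longest perfect 3' overlap is 0.

Longest perfect overlap: 0 complementary base pairs; below the dimer-risk threshold (threshold 3).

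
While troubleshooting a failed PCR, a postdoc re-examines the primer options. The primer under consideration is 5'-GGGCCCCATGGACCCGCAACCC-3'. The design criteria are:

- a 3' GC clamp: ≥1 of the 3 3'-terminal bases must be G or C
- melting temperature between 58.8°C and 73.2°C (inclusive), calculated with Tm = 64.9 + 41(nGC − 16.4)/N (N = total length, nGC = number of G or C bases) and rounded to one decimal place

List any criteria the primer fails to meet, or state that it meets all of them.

Meets all criteria.

Base counts: A=4, T=1, G=6, C=11 (length 22).
GC clamp: 3' end CCC has 3 G/C ✓
Tm: Tm = 64.9 + 41·(17 − 16.4)/22 = 66.0°C ✓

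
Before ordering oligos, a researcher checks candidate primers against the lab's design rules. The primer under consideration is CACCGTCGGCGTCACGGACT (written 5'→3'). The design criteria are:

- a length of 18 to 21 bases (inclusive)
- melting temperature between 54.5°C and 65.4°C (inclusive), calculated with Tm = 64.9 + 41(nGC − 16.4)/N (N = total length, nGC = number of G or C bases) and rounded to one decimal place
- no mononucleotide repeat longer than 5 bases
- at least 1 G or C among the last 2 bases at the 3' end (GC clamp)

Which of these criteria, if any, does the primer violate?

Meets all criteria.

Base counts: A=3, T=3, G=6, C=8 (length 20).
length: length 20 ✓
Tm: Tm = 64.9 + 41·(14 − 16.4)/20 = 60.0°C ✓
homopolymer run: longest run = 2 ✓
GC clamp: 3' end CT has 1 G/C ✓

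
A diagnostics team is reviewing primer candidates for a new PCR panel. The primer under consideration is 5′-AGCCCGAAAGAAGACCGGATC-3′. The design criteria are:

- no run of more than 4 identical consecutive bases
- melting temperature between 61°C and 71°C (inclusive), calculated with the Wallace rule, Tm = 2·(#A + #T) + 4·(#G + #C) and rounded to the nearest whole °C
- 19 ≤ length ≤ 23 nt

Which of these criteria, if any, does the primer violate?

Meets all criteria.

Base counts: A=8, T=1, G=6, C=6 (length 21).
homopolymer run: longest run = 3 ✓
Tm: Tm = 2·9 + 4·12 = 66°C ✓
length: length 21 ✓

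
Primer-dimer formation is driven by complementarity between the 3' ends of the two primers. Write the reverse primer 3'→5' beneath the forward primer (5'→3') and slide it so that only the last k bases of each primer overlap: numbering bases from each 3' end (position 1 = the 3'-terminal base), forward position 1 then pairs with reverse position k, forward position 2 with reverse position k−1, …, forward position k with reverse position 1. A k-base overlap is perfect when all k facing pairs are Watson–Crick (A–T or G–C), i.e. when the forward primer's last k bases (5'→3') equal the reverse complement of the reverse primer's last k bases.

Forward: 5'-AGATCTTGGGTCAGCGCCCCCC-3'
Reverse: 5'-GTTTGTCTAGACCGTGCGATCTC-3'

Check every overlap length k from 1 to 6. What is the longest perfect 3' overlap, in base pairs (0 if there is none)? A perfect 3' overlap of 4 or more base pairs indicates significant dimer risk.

Last 6 bases (5'→3') — forward …CCCCCC, reverse …GATCTC.
Reverse complement of the reverse primer's last 6 bases: GAGATC; its first k bases are the reverse complement of the reverse primer's last k bases, so a perfect k-base overlap needs the forward primer's last k bases to equal them.
Comparing (forward last k vs required): k=1: C vs G ✗; k=2: CC vs GA ✗; k=3: CCC vs GAG ✗; k=4: CCCC vs GAGA ✗; k=5: CCCCC vs GAGAT ✗; k=6: CCCCCC vs GAGATC ✗.
No overlap length from 1 to 6 is perfect, so the longest perfect 3' overlap is 0.

Longest perfect overlap: 0 complementary base pairs; below the dimer-risk threshold (threshold 4).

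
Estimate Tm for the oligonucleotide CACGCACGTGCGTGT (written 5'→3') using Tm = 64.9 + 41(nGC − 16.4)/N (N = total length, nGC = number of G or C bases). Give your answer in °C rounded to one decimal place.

47.4°C

Base counts: A=2, T=3, G=5, C=5; G+C = 10, N = 15.
Tm = 64.9 + 41·(10 − 16.4)/15 = 64.9 + -262.40/15 = 47.4°C.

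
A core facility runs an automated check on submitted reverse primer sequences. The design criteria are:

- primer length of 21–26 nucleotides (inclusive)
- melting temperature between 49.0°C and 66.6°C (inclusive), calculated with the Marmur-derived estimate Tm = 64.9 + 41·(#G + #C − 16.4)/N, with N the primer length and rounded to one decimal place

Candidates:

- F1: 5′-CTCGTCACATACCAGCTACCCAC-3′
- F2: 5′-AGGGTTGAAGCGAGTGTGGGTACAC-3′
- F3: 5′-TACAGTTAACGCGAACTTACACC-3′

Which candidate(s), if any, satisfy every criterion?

F1 (23 nt, A=6 T=4 G=2 C=11): length 23 ✓; Tm = 64.9 + 41·(13 − 16.4)/23 = 58.8°C ✓ — passes.
F2 (25 nt, A=6 T=5 G=11 C=3): length 25 ✓; Tm = 64.9 + 41·(14 − 16.4)/25 = 61.0°C ✓ — passes.
F3 (23 nt, A=8 T=5 G=3 C=7): length 23 ✓; Tm = 64.9 + 41·(10 − 16.4)/23 = 53.5°C ✓ — passes.

F1, F2 and F3.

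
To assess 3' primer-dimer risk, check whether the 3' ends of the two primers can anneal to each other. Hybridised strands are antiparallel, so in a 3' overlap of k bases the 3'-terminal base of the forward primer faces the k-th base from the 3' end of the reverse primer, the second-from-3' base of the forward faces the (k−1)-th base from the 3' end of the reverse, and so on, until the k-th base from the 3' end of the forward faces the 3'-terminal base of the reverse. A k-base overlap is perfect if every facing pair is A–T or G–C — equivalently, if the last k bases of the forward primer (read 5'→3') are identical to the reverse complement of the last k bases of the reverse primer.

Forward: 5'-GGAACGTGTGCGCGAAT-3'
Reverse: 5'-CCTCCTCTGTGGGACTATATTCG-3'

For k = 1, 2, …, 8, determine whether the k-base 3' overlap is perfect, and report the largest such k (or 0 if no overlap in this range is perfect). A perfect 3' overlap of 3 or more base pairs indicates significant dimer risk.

Longest perfect overlap: 5 complementary base pairs; significant dimer risk (threshold 3).

Last 8 bases (5'→3') — forward …GCGCGAAT, reverse …TATATTCG.
Reverse complement of the reverse primer's last 8 bases: CGAATATA; its first k bases are the reverse complement of the reverse primer's last k bases, so a perfect k-base overlap needs the forward primer's last k bases to equal them.
Comparing (forward last k vs required): k=1: T vs C ✗; k=2: AT vs CG ✗; k=3: AAT vs CGA ✗; k=4: GAAT vs CGAA ✗; k=5: CGAAT vs CGAAT ✓; k=6: GCGAAT vs CGAATA ✗; k=7: CGCGAAT vs CGAATAT ✗; k=8: GCGCGAAT vs CGAATATA ✗.
Only k = 5 is perfect, so the longest perfect 3' overlap is 5.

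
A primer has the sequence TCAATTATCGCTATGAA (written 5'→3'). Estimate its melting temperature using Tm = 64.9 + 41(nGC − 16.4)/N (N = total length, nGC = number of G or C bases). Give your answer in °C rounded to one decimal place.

Base counts: A=6, T=6, G=2, C=3; G+C = 5, N = 17.
Tm = 64.9 + 41·(5 − 16.4)/17 = 64.9 + -467.40/17 = 37.4°C.

37.4°C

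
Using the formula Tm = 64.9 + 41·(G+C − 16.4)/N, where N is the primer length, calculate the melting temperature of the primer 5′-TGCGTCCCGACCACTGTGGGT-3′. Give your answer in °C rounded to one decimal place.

Base counts: A=2, T=5, G=7, C=7; G+C = 14, N = 21.
Tm = 64.9 + 41·(14 − 16.4)/21 = 64.9 + -98.40/21 = 60.2°C.

60.2°C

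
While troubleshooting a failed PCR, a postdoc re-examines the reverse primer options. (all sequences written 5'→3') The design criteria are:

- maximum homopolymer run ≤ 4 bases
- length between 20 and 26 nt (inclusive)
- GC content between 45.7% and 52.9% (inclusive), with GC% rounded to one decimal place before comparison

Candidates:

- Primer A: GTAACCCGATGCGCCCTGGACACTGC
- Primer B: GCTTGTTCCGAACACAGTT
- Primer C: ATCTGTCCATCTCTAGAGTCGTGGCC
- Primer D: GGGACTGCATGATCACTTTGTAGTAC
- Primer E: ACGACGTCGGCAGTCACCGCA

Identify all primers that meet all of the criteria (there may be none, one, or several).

Primer D only.

Primer A (26 nt, A=5 T=4 G=7 C=10): longest run = 3 ✓; length 26 ✓; GC 17/26 = 65.4%, outside 45.7–52.9% ✗ — fails.
Primer B (19 nt, A=4 T=6 G=4 C=5): longest run = 2 ✓; length 19, outside 20–26 ✗; GC 9/19 = 47.4% ✓ — fails.
Primer C (26 nt, A=4 T=8 G=6 C=8): longest run = 2 ✓; length 26 ✓; GC 14/26 = 53.8%, outside 45.7–52.9% ✗ — fails.
Primer D (26 nt, A=6 T=8 G=7 C=5): longest run = 3 ✓; length 26 ✓; GC 12/26 = 46.2% ✓ — passes.
Primer E (21 nt, A=5 T=2 G=6 C=8): longest run = 2 ✓; length 21 ✓; GC 14/21 = 66.7%, outside 45.7–52.9% ✗ — fails.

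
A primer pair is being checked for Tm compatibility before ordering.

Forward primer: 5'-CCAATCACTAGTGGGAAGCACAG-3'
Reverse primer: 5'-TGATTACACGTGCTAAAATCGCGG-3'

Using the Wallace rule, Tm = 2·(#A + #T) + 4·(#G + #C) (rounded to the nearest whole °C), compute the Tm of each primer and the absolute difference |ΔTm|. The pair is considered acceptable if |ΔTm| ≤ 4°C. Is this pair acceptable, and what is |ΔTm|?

Forward: A=8 T=3 G=6 C=6 → Tm = 2·11 + 4·12 = 70°C.
Reverse: A=7 T=6 G=6 C=5 → Tm = 2·13 + 4·11 = 70°C.
|ΔTm| = |70 − 70| = 0°C, ≤ 4°C.

|ΔTm| = 0°C; the pair is acceptable.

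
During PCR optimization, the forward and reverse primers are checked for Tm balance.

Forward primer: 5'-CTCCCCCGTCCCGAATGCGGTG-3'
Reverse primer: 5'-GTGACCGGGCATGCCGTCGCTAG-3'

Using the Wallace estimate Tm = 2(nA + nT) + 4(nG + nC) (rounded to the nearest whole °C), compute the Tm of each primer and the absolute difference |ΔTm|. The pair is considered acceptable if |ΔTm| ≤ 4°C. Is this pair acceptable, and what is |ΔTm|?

|ΔTm| = 2°C; the pair is acceptable.

Forward: A=2 T=4 G=6 C=10 → Tm = 2·6 + 4·16 = 76°C.
Reverse: A=3 T=4 G=9 C=7 → Tm = 2·7 + 4·16 = 78°C.
|ΔTm| = |76 − 78| = 2°C, ≤ 4°C.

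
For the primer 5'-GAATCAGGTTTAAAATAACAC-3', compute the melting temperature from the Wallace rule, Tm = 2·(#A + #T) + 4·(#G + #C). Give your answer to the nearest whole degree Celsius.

Base counts: A=10, T=5, G=3, C=3 (length 21).
Tm = 2·(10+5) + 4·(3+3) = 2·15 + 4·6 = 30 + 24 = 54°C.

54°C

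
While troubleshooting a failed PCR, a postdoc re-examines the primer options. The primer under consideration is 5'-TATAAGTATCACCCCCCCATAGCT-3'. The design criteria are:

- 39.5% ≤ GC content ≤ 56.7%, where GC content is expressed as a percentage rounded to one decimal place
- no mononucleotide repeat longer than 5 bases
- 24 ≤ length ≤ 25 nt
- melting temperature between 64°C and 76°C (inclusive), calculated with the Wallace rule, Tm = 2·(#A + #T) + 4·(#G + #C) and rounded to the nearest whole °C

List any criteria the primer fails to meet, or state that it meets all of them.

Base counts: A=7, T=6, G=2, C=9 (length 24).
GC content: GC 11/24 = 45.8% ✓
homopolymer run: longest run = 7, exceeds 5 ✗
length: length 24 ✓
Tm: Tm = 2·13 + 4·11 = 70°C ✓

Fails: homopolymer run.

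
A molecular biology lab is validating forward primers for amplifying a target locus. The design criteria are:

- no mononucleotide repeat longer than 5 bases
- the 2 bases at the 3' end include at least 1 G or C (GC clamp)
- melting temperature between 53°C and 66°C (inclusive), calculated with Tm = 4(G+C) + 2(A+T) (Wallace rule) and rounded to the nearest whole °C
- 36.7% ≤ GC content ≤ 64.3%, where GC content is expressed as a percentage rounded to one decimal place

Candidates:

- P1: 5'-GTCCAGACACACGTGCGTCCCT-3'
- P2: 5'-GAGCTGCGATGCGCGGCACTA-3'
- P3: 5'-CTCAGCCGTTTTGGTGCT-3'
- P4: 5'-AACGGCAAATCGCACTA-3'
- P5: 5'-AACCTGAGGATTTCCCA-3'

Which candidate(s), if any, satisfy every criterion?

P3 only.

P1 (22 nt, A=4 T=4 G=5 C=9): longest run = 3 ✓; 3' end CT has 1 G/C ✓; Tm = 2·8 + 4·14 = 72°C, outside 53–66°C ✗; GC 14/22 = 63.6% ✓ — fails.
P2 (21 nt, A=4 T=3 G=8 C=6): longest run = 2 ✓; 3' end TA has 0 G/C, need ≥1 ✗; Tm = 2·7 + 4·14 = 70°C, outside 53–66°C ✗; GC 14/21 = 66.7%, outside 36.7–64.3% ✗ — fails.
P3 (18 nt, A=1 T=7 G=5 C=5): longest run = 4 ✓; 3' end CT has 1 G/C ✓; Tm = 2·8 + 4·10 = 56°C ✓; GC 10/18 = 55.6% ✓ — passes.
P4 (17 nt, A=7 T=2 G=3 C=5): longest run = 3 ✓; 3' end TA has 0 G/C, need ≥1 ✗; Tm = 2·9 + 4·8 = 50°C, outside 53–66°C ✗; GC 8/17 = 47.1% ✓ — fails.
P5 (17 nt, A=5 T=4 G=3 C=5): longest run = 3 ✓; 3' end CA has 1 G/C ✓; Tm = 2·9 + 4·8 = 50°C, outside 53–66°C ✗; GC 8/17 = 47.1% ✓ — fails.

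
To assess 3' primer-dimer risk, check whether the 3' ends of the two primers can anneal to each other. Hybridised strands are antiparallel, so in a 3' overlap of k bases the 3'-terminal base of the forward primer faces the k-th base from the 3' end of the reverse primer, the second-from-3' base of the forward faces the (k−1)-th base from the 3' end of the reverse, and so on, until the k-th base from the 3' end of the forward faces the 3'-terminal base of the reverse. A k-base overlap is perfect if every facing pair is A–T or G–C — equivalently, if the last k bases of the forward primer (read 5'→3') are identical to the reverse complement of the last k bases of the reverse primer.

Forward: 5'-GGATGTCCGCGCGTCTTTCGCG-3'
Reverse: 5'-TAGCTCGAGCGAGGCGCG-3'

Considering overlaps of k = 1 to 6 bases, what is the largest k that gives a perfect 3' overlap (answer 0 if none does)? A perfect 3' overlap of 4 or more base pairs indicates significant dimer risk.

Longest perfect overlap: 4 complementary base pairs; significant dimer risk (threshold 4).

Last 6 bases (5'→3') — forward …TTCGCG, reverse …GGCGCG.
Reverse complement of the reverse primer's last 6 bases: CGCGCC; its first k bases are the reverse complement of the reverse primer's last k bases, so a perfect k-base overlap needs the forward primer's last k bases to equal them.
Comparing (forward last k vs required): k=1: G vs C ✗; k=2: CG vs CG ✓; k=3: GCG vs CGC ✗; k=4: CGCG vs CGCG ✓; k=5: TCGCG vs CGCGC ✗; k=6: TTCGCG vs CGCGCC ✗.
Perfect overlaps at k = 2, 4; the largest is 4.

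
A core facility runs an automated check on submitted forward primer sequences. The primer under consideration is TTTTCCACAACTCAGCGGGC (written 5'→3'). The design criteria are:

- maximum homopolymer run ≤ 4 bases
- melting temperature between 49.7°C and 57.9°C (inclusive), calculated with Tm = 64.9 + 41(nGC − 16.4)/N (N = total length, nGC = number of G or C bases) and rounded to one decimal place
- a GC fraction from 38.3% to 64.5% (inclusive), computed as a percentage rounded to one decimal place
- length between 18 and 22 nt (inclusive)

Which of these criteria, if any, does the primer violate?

Base counts: A=4, T=5, G=4, C=7 (length 20).
homopolymer run: longest run = 4 ✓
Tm: Tm = 64.9 + 41·(11 − 16.4)/20 = 53.8°C ✓
GC content: GC 11/20 = 55.0% ✓
length: length 20 ✓

Meets all criteria.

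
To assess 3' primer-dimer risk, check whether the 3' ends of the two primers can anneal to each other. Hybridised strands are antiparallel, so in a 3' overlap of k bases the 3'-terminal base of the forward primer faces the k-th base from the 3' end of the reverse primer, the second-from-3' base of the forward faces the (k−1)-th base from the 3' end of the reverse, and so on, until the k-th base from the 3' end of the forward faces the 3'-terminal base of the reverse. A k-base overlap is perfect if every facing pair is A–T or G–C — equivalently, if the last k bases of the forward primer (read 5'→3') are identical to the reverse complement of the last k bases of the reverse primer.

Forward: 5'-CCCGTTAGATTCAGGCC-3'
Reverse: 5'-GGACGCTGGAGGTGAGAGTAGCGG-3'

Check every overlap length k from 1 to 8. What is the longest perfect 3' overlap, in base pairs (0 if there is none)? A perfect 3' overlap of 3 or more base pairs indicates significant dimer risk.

Last 8 bases (5'→3') — forward …TTCAGGCC, reverse …AGTAGCGG.
Reverse complement of the reverse primer's last 8 bases: CCGCTACT; its first k bases are the reverse complement of the reverse primer's last k bases, so a perfect k-base overlap needs the forward primer's last k bases to equal them.
Comparing (forward last k vs required): k=1: C vs C ✓; k=2: CC vs CC ✓; k=3: GCC vs CCG ✗; k=4: GGCC vs CCGC ✗; k=5: AGGCC vs CCGCT ✗; k=6: CAGGCC vs CCGCTA ✗; k=7: TCAGGCC vs CCGCTAC ✗; k=8: TTCAGGCC vs CCGCTACT ✗.
Perfect overlaps at k = 1, 2; the largest is 2.

Longest perfect overlap: 2 complementary base pairs; below the dimer-risk threshold (threshold 3).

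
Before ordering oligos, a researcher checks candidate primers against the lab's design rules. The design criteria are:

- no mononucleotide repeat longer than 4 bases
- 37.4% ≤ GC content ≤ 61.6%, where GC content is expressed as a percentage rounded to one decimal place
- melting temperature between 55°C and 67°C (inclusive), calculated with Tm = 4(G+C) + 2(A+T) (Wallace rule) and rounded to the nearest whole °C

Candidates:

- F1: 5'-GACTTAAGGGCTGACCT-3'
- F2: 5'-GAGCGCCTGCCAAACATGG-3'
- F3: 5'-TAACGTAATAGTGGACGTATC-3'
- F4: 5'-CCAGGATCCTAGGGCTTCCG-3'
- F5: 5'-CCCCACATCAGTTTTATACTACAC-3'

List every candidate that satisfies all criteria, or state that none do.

F1 (17 nt, A=4 T=4 G=5 C=4): longest run = 3 ✓; GC 9/17 = 52.9% ✓; Tm = 2·8 + 4·9 = 52°C, outside 55–67°C ✗ — fails.
F2 (19 nt, A=5 T=2 G=6 C=6): longest run = 3 ✓; GC 12/19 = 63.2%, outside 37.4–61.6% ✗; Tm = 2·7 + 4·12 = 62°C ✓ — fails.
F3 (21 nt, A=7 T=6 G=5 C=3): longest run = 2 ✓; GC 8/21 = 38.1% ✓; Tm = 2·13 + 4·8 = 58°C ✓ — passes.
F4 (20 nt, A=3 T=4 G=6 C=7): longest run = 3 ✓; GC 13/20 = 65.0%, outside 37.4–61.6% ✗; Tm = 2·7 + 4·13 = 66°C ✓ — fails.
F5 (24 nt, A=7 T=7 G=1 C=9): longest run = 4 ✓; GC 10/24 = 41.7% ✓; Tm = 2·14 + 4·10 = 68°C, outside 55–67°C ✗ — fails.

F3 only.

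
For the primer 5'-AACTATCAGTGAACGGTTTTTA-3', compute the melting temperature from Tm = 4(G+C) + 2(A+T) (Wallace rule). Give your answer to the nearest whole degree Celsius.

Base counts: A=7, T=8, G=4, C=3 (length 22).
Tm = 2·(7+8) + 4·(4+3) = 2·15 + 4·7 = 30 + 28 = 58°C.

58°C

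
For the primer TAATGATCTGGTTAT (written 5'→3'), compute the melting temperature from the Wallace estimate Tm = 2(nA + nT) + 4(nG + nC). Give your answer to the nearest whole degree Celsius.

38°C

Base counts: A=4, T=7, G=3, C=1 (length 15).
Tm = 2·(4+7) + 4·(3+1) = 2·11 + 4·4 = 22 + 16 = 38°C.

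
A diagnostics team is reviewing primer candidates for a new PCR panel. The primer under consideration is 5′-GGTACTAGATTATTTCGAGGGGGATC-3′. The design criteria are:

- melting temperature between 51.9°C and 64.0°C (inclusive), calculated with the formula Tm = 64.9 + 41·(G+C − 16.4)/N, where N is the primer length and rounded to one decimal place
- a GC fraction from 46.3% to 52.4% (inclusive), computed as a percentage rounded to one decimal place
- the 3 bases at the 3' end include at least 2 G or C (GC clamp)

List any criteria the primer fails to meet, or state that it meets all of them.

Fails: GC content, GC clamp.

Base counts: A=6, T=8, G=9, C=3 (length 26).
Tm: Tm = 64.9 + 41·(12 − 16.4)/26 = 58.0°C ✓
GC content: GC 12/26 = 46.2%, outside 46.3–52.4% ✗
GC clamp: 3' end ATC has 1 G/C, need ≥2 ✗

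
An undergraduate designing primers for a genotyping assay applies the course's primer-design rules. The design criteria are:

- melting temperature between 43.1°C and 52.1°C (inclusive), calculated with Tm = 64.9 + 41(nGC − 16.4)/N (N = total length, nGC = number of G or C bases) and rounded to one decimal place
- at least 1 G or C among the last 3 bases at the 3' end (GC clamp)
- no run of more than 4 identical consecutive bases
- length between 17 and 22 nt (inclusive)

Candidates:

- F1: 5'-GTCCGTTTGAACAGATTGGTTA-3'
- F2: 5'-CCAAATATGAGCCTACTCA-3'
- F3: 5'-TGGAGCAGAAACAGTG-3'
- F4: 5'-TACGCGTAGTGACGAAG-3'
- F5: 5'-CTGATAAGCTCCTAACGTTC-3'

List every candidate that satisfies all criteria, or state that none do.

F1 (22 nt, A=5 T=8 G=6 C=3): Tm = 64.9 + 41·(9 − 16.4)/22 = 51.1°C ✓; 3' end TTA has 0 G/C, need ≥1 ✗; longest run = 3 ✓; length 22 ✓ — fails.
F2 (19 nt, A=7 T=4 G=2 C=6): Tm = 64.9 + 41·(8 − 16.4)/19 = 46.8°C ✓; 3' end TCA has 1 G/C ✓; longest run = 3 ✓; length 19 ✓ — passes.
F3 (16 nt, A=6 T=2 G=6 C=2): Tm = 64.9 + 41·(8 − 16.4)/16 = 43.4°C ✓; 3' end GTG has 2 G/C ✓; longest run = 3 ✓; length 16, outside 17–22 ✗ — fails.
F4 (17 nt, A=5 T=3 G=6 C=3): Tm = 64.9 + 41·(9 − 16.4)/17 = 47.1°C ✓; 3' end AAG has 1 G/C ✓; longest run = 2 ✓; length 17 ✓ — passes.
F5 (20 nt, A=5 T=6 G=3 C=6): Tm = 64.9 + 41·(9 − 16.4)/20 = 49.7°C ✓; 3' end TTC has 1 G/C ✓; longest run = 2 ✓; length 20 ✓ — passes.

F2, F4 and F5.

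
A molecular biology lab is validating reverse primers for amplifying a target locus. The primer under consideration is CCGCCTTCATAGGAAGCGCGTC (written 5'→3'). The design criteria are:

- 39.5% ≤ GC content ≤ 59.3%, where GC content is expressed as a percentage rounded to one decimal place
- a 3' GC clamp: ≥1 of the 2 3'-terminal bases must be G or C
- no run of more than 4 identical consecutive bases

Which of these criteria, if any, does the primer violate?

Fails: GC content.

Base counts: A=4, T=4, G=6, C=8 (length 22).
GC content: GC 14/22 = 63.6%, outside 39.5–59.3% ✗
GC clamp: 3' end TC has 1 G/C ✓
homopolymer run: longest run = 2 ✓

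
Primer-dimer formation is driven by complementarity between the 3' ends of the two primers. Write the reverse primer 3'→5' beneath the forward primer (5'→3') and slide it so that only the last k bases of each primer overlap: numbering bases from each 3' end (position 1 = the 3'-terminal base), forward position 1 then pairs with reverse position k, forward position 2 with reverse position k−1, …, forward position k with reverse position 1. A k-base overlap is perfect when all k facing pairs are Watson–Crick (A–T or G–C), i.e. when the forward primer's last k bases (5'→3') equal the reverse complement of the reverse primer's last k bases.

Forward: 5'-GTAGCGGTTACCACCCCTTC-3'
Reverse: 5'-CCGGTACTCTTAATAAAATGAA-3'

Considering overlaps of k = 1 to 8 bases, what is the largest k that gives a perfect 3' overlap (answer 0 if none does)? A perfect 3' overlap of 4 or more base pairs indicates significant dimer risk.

Longest perfect overlap: 3 complementary base pairs; below the dimer-risk threshold (threshold 4).

Last 8 bases (5'→3') — forward …ACCCCTTC, reverse …AAAATGAA.
Reverse complement of the reverse primer's last 8 bases: TTCATTTT; its first k bases are the reverse complement of the reverse primer's last k bases, so a perfect k-base overlap needs the forward primer's last k bases to equal them.
Comparing (forward last k vs required): k=1: C vs T ✗; k=2: TC vs TT ✗; k=3: TTC vs TTC ✓; k=4: CTTC vs TTCA ✗; k=5: CCTTC vs TTCAT ✗; k=6: CCCTTC vs TTCATT ✗; k=7: CCCCTTC vs TTCATTT ✗; k=8: ACCCCTTC vs TTCATTTT ✗.
Only k = 3 is perfect, so the longest perfect 3' overlap is 3.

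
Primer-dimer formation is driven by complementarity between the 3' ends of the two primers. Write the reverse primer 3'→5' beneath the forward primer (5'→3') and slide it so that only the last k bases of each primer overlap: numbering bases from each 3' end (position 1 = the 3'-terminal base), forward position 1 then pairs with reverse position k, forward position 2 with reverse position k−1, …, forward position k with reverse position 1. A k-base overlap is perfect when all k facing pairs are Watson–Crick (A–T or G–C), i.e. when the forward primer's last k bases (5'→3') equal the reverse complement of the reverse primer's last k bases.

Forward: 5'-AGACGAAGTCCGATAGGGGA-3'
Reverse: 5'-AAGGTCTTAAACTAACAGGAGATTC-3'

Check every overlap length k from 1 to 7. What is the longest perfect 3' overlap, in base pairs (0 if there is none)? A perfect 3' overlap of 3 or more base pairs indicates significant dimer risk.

Last 7 bases (5'→3') — forward …TAGGGGA, reverse …GAGATTC.
Reverse complement of the reverse primer's last 7 bases: GAATCTC; its first k bases are the reverse complement of the reverse primer's last k bases, so a perfect k-base overlap needs the forward primer's last k bases to equal them.
Comparing (forward last k vs required): k=1: A vs G ✗; k=2: GA vs GA ✓; k=3: GGA vs GAA ✗; k=4: GGGA vs GAAT ✗; k=5: GGGGA vs GAATC ✗; k=6: AGGGGA vs GAATCT ✗; k=7: TAGGGGA vs GAATCTC ✗.
Only k = 2 is perfect, so the longest perfect 3' overlap is 2.

Longest perfect overlap: 2 complementary base pairs; below the dimer-risk threshold (threshold 3).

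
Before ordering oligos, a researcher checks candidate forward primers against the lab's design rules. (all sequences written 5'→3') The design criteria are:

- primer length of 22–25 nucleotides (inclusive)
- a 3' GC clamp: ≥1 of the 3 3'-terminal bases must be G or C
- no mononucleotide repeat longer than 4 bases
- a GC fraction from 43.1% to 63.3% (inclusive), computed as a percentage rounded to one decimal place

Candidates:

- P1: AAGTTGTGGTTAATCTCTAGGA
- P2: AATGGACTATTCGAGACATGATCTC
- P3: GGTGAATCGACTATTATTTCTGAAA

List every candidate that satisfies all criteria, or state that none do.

P1 (22 nt, A=6 T=8 G=6 C=2): length 22 ✓; 3' end GGA has 2 G/C ✓; longest run = 2 ✓; GC 8/22 = 36.4%, outside 43.1–63.3% ✗ — fails.
P2 (25 nt, A=8 T=7 G=5 C=5): length 25 ✓; 3' end CTC has 2 G/C ✓; longest run = 2 ✓; GC 10/25 = 40.0%, outside 43.1–63.3% ✗ — fails.
P3 (25 nt, A=8 T=9 G=5 C=3): length 25 ✓; 3' end AAA has 0 G/C, need ≥1 ✗; longest run = 3 ✓; GC 8/25 = 32.0%, outside 43.1–63.3% ✗ — fails.

None of the candidates satisfy all criteria.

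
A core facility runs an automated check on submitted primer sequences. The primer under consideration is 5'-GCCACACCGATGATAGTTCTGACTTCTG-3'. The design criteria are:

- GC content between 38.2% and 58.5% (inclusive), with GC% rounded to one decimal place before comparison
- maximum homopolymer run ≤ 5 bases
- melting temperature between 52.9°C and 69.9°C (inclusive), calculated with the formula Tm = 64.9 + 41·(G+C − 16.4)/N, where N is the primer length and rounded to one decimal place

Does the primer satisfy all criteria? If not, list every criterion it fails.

Base counts: A=6, T=8, G=6, C=8 (length 28).
GC content: GC 14/28 = 50.0% ✓
homopolymer run: longest run = 2 ✓
Tm: Tm = 64.9 + 41·(14 − 16.4)/28 = 61.4°C ✓

Meets all criteria.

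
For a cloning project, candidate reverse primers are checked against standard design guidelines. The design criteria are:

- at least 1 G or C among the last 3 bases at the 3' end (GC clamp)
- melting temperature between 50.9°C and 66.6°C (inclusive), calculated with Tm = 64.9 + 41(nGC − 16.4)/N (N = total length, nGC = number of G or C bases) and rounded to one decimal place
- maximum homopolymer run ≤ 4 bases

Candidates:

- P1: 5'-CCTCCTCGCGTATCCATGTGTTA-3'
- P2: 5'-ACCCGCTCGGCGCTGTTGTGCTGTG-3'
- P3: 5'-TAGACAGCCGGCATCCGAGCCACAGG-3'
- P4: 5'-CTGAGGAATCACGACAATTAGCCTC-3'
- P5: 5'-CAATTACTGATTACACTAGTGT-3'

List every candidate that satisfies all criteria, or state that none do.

P2, P3 and P4.

P1 (23 nt, A=3 T=8 G=4 C=8): 3' end TTA has 0 G/C, need ≥1 ✗; Tm = 64.9 + 41·(12 − 16.4)/23 = 57.1°C ✓; longest run = 2 ✓ — fails.
P2 (25 nt, A=1 T=7 G=9 C=8): 3' end GTG has 2 G/C ✓; Tm = 64.9 + 41·(17 − 16.4)/25 = 65.9°C ✓; longest run = 3 ✓ — passes.
P3 (26 nt, A=7 T=2 G=8 C=9): 3' end AGG has 2 G/C ✓; Tm = 64.9 + 41·(17 − 16.4)/26 = 65.8°C ✓; longest run = 2 ✓ — passes.
P4 (25 nt, A=8 T=5 G=5 C=7): 3' end CTC has 2 G/C ✓; Tm = 64.9 + 41·(12 − 16.4)/25 = 57.7°C ✓; longest run = 2 ✓ — passes.
P5 (22 nt, A=7 T=8 G=3 C=4): 3' end TGT has 1 G/C ✓; Tm = 64.9 + 41·(7 − 16.4)/22 = 47.4°C, outside 50.9–66.6°C ✗; longest run = 2 ✓ — fails.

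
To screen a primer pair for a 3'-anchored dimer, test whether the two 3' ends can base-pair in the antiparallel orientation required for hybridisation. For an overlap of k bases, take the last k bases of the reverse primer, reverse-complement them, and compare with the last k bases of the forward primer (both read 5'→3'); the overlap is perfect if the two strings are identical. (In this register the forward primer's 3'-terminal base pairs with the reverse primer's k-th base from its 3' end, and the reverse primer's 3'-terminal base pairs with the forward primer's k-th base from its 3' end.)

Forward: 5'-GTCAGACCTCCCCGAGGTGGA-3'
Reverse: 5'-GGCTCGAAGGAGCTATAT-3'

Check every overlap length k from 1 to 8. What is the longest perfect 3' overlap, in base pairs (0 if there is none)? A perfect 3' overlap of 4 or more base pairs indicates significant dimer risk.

Longest perfect overlap: 1 complementary base pair; below the dimer-risk threshold (threshold 4).

Last 8 bases (5'→3') — forward …GAGGTGGA, reverse …AGCTATAT.
Reverse complement of the reverse primer's last 8 bases: ATATAGCT; its first k bases are the reverse complement of the reverse primer's last k bases, so a perfect k-base overlap needs the forward primer's last k bases to equal them.
Comparing (forward last k vs required): k=1: A vs A ✓; k=2: GA vs AT ✗; k=3: GGA vs ATA ✗; k=4: TGGA vs ATAT ✗; k=5: GTGGA vs ATATA ✗; k=6: GGTGGA vs ATATAG ✗; k=7: AGGTGGA vs ATATAGC ✗; k=8: GAGGTGGA vs ATATAGCT ✗.
Only k = 1 is perfect, so the longest perfect 3' overlap is 1.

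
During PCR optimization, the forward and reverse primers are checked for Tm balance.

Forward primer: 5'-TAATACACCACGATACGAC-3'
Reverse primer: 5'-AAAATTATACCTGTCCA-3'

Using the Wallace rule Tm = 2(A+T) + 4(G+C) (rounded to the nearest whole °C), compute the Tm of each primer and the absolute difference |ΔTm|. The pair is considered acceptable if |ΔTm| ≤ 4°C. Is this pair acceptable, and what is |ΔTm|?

Forward: A=8 T=3 G=2 C=6 → Tm = 2·11 + 4·8 = 54°C.
Reverse: A=7 T=5 G=1 C=4 → Tm = 2·12 + 4·5 = 44°C.
|ΔTm| = |54 − 44| = 10°C, > 4°C.

|ΔTm| = 10°C; the pair is not acceptable.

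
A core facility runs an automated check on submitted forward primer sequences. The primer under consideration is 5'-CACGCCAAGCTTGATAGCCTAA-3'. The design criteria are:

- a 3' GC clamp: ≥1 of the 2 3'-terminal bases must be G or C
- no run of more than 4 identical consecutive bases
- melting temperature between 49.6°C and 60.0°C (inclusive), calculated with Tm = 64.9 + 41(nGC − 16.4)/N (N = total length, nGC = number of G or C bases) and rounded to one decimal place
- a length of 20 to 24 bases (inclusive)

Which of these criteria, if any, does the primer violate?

Base counts: A=7, T=4, G=4, C=7 (length 22).
GC clamp: 3' end AA has 0 G/C, need ≥1 ✗
homopolymer run: longest run = 2 ✓
Tm: Tm = 64.9 + 41·(11 − 16.4)/22 = 54.8°C ✓
length: length 22 ✓

Fails: GC clamp.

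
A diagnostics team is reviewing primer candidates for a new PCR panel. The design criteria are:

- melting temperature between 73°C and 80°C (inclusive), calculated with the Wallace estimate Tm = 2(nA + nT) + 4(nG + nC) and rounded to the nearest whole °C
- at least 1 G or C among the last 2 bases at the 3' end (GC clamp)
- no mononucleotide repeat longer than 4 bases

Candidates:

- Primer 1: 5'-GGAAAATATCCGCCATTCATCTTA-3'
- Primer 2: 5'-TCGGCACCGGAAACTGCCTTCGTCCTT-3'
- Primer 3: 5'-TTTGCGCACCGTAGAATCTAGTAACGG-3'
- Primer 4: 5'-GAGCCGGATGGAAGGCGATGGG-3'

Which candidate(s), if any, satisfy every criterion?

Primer 1 (24 nt, A=8 T=7 G=3 C=6): Tm = 2·15 + 4·9 = 66°C, outside 73–80°C ✗; 3' end TA has 0 G/C, need ≥1 ✗; longest run = 4 ✓ — fails.
Primer 2 (27 nt, A=4 T=7 G=6 C=10): Tm = 2·11 + 4·16 = 86°C, outside 73–80°C ✗; 3' end TT has 0 G/C, need ≥1 ✗; longest run = 3 ✓ — fails.
Primer 3 (27 nt, A=7 T=7 G=7 C=6): Tm = 2·14 + 4·13 = 80°C ✓; 3' end GG has 2 G/C ✓; longest run = 3 ✓ — passes.
Primer 4 (22 nt, A=5 T=2 G=12 C=3): Tm = 2·7 + 4·15 = 74°C ✓; 3' end GG has 2 G/C ✓; longest run = 3 ✓ — passes.

Primer 3 and Primer 4.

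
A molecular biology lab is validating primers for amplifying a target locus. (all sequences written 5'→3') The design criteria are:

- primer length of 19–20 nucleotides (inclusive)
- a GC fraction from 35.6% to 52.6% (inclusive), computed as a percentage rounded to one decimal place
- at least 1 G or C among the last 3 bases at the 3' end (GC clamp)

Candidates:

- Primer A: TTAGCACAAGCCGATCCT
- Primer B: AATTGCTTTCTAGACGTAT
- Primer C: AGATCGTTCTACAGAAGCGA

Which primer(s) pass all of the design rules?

Primer C only.

Primer A (18 nt, A=5 T=4 G=3 C=6): length 18, outside 19–20 ✗; GC 9/18 = 50.0% ✓; 3' end CCT has 2 G/C ✓ — fails.
Primer B (19 nt, A=5 T=8 G=3 C=3): length 19 ✓; GC 6/19 = 31.6%, outside 35.6–52.6% ✗; 3' end TAT has 0 G/C, need ≥1 ✗ — fails.
Primer C (20 nt, A=7 T=4 G=5 C=4): length 20 ✓; GC 9/20 = 45.0% ✓; 3' end CGA has 2 G/C ✓ — passes.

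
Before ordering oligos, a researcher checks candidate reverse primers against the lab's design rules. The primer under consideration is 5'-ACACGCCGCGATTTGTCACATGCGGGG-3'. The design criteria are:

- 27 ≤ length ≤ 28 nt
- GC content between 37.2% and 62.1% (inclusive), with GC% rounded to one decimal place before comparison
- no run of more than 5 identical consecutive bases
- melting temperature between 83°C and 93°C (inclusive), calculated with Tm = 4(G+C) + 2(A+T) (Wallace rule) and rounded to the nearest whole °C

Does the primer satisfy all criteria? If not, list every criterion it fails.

Base counts: A=5, T=5, G=9, C=8 (length 27).
length: length 27 ✓
GC content: GC 17/27 = 63.0%, outside 37.2–62.1% ✗
homopolymer run: longest run = 4 ✓
Tm: Tm = 2·10 + 4·17 = 88°C ✓

Fails: GC content.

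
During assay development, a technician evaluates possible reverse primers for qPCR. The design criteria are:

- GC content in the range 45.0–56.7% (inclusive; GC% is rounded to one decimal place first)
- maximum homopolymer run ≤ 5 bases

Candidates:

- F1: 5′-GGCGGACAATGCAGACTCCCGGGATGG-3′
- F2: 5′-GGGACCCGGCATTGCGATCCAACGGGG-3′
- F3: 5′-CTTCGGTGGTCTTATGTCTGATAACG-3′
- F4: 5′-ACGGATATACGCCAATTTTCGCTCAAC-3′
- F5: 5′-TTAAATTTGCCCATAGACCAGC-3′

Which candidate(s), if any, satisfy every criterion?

F1 (27 nt, A=6 T=3 G=11 C=7): GC 18/27 = 66.7%, outside 45.0–56.7% ✗; longest run = 3 ✓ — fails.
F2 (27 nt, A=5 T=3 G=11 C=8): GC 19/27 = 70.4%, outside 45.0–56.7% ✗; longest run = 4 ✓ — fails.
F3 (26 nt, A=4 T=10 G=7 C=5): GC 12/26 = 46.2% ✓; longest run = 2 ✓ — passes.
F4 (27 nt, A=8 T=7 G=4 C=8): GC 12/27 = 44.4%, outside 45.0–56.7% ✗; longest run = 4 ✓ — fails.
F5 (22 nt, A=7 T=6 G=3 C=6): GC 9/22 = 40.9%, outside 45.0–56.7% ✗; longest run = 3 ✓ — fails.

F3 only.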